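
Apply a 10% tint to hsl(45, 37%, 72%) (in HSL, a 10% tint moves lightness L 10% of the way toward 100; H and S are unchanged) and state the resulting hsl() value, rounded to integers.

L moves 10% from 72 toward 100: 72 + 2.8 = 74.8 → 75.
H and S are unchanged.

hsl(45, 37%, 75%)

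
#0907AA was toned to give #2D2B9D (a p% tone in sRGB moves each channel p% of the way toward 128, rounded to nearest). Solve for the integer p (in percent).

#0907AA is rgb(9, 7, 170); #2D2B9D is rgb(45, 43, 157).
On the G channel (widest range): 43 ≈ 7 + (p/100)(128 − 7), so p ≈ 100×(43 − 7)/(128 − 7) = 3600/121 = 29.75.
p = 30 reproduces all three channels after rounding.

30%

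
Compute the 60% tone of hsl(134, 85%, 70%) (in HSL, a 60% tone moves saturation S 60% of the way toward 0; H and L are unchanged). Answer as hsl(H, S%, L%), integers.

hsl(134, 34%, 70%)

S moves 60% from 85 toward 0: 85 − 51 = 34 → 34.
H and L are unchanged.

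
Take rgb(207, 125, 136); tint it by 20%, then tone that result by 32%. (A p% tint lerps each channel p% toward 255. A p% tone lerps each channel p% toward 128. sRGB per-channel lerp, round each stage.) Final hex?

#BD9096

A 20% tint moves each channel 20% toward 255:
  R: 207 + 0.2×(255−207) = 207 + 9.6 = 216.6 → 217
  G: 125 + 26 = 151 → 151
  B: 136 + 23.8 = 159.8 → 160
After the tint: rgb(217, 151, 160) = #D997A0.
Lerp each channel 32% toward 128:
  R: 217 + 0.32×(128−217) = 217 − 28.48 = 188.52 → 189
  G: 151 − 7.36 = 143.64 → 144
  B: 160 − 10.24 = 149.76 → 150
rgb(189, 144, 150) = #BD9096.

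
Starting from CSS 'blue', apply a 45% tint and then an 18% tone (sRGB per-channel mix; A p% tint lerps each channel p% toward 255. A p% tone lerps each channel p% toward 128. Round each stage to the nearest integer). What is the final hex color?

#7575e8

CSS blue is rgb(0, 0, 255).
Lerp each channel 45% toward 255:
  R: 0 + 0.45×(255−0) = 0 + 114.75 = 114.75 → 115
  G: 0 + 114.75 = 114.75 → 115
  B: 255 + 0.45×(255−255) = 255 + 0 = 255 → 255
After the tint: rgb(115, 115, 255) = #7373ff.
An 18% tone moves each channel 18% toward 128:
  R: 115 + 2.34 = 117.34 → 117
  G: 115 + 0.18×(128−115) = 115 + 2.34 = 117.34 → 117
  B: 255 + 0.18×(128−255) = 255 − 22.86 = 232.14 → 232
rgb(117, 117, 232) = #7575e8.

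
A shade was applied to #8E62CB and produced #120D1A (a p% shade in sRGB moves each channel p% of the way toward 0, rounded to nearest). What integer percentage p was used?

#8E62CB is rgb(142, 98, 203); #120D1A is rgb(18, 13, 26).
On the B channel (widest range): 26 ≈ 203 + (p/100)(0 − 203), so p ≈ 100×(26 − 203)/(0 − 203) = -17700/-203 = 87.19.
p = 87 reproduces all three channels after rounding.

87%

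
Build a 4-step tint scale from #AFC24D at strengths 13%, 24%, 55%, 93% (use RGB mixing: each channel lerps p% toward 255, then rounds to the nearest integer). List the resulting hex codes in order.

#B9CA64, #C2D178, #DBE4AF, #F9FBF3

#AFC24D is rgb(175, 194, 77).
13%: (175 + 10.4 = 185.4→185, 194 + 7.93 = 201.93→202, 77 + 23.14 = 100.14→100) → #B9CA64
24%: (175 + 19.2 = 194.2→194, 194 + 14.64 = 208.64→209, 77 + 42.72 = 119.72→120) → #C2D178
55%: (175 + 44 = 219→219, 194 + 33.55 = 227.55→228, 77 + 97.9 = 174.9→175) → #DBE4AF
93%: (175 + 74.4 = 249.4→249, 194 + 56.73 = 250.73→251, 77 + 165.54 = 242.54→243) → #F9FBF3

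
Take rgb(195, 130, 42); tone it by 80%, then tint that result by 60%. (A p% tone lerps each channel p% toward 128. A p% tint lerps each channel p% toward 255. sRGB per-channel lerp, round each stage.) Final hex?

#d1ccc5

Lerp each channel 80% toward 128:
  R: 195 − 53.6 = 141.4 → 141
  G: 130 − 1.6 = 128.4 → 128
  B: 42 + 0.8×(128−42) = 42 + 68.8 = 110.8 → 111
After the tone: rgb(141, 128, 111) = #8d806f.
Lerp each channel 60% toward 255:
  R: 141 + 0.6×(255−141) = 141 + 68.4 = 209.4 → 209
  G: 128 + 0.6×(255−128) = 128 + 76.2 = 204.2 → 204
  B: 111 + 0.6×(255−111) = 111 + 86.4 = 197.4 → 197
rgb(209, 204, 197) = #d1ccc5.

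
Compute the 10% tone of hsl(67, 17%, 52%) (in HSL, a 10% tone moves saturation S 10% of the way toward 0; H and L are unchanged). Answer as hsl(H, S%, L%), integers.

hsl(67, 15%, 52%)

S moves 10% from 17 toward 0: 17 − 1.7 = 15.3 → 15.
H and L are unchanged.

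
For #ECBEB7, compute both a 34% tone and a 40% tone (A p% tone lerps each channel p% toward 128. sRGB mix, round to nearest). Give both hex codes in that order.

#ECBEB7 is rgb(236, 190, 183).
34% tone:
  R: 236 − 36.72 = 199.28 → 199
  G: 190 + 0.34×(128−190) = 190 − 21.08 = 168.92 → 169
  B: 183 + 0.34×(128−183) = 183 − 18.7 = 164.3 → 164
  → #C7A9A4
40% tone:
  R: 236 + 0.4×(128−236) = 236 − 43.2 = 192.8 → 193
  G: 190 + 0.4×(128−190) = 190 − 24.8 = 165.2 → 165
  B: 183 + 0.4×(128−183) = 183 − 22 = 161 → 161
  → #C1A5A1

#C7A9A4, #C1A5A1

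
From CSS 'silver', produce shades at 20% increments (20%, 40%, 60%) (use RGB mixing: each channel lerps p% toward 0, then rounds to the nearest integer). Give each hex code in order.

CSS silver is rgb(192, 192, 192).
20%: (192 − 38.4 = 153.6→154, 192 − 38.4 = 153.6→154, 192 − 38.4 = 153.6→154) → #9a9a9a
40%: (192 − 76.8 = 115.2→115, 192 − 76.8 = 115.2→115, 192 − 76.8 = 115.2→115) → #737373
60%: (192 − 115.2 = 76.8→77, 192 − 115.2 = 76.8→77, 192 − 115.2 = 76.8→77) → #4d4d4d

#9a9a9a, #737373, #4d4d4d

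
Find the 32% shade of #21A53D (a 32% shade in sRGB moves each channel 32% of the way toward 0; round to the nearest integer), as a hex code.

#167029

#21A53D is rgb(33, 165, 61).
Lerp each channel 32% toward 0:
  R: 33 + 0.32×(0−33) = 33 − 10.56 = 22.44 → 22
  G: 165 − 52.8 = 112.2 → 112
  B: 61 + 0.32×(0−61) = 61 − 19.52 = 41.48 → 41
rgb(22, 112, 41) = #167029.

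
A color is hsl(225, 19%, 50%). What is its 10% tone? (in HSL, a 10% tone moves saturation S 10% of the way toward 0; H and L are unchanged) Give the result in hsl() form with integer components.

hsl(225, 17%, 50%)

S moves 10% from 19 toward 0: 19 − 1.9 = 17.1 → 17.
H and L are unchanged.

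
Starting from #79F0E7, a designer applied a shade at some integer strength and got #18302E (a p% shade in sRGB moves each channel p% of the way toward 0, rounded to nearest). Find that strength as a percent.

80%

#79F0E7 is rgb(121, 240, 231); #18302E is rgb(24, 48, 46).
On the G channel (widest range): 48 ≈ 240 + (p/100)(0 − 240), so p ≈ 100×(48 − 240)/(0 − 240) = -19200/-240 = 80.00.
p = 80 reproduces all three channels after rounding.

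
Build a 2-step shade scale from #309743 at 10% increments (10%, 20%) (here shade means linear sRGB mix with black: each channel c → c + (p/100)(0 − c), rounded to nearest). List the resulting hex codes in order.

#2B883C, #267936

#309743 is rgb(48, 151, 67).
10%: (48 − 4.8 = 43.2→43, 151 − 15.1 = 135.9→136, 67 − 6.7 = 60.3→60) → #2B883C
20%: (48 − 9.6 = 38.4→38, 151 − 30.2 = 120.8→121, 67 − 13.4 = 53.6→54) → #267936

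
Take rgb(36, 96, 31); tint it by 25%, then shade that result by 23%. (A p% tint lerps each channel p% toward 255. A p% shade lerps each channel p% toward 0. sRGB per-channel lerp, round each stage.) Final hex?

Lerp each channel 25% toward 255:
  R: 36 + 54.75 = 90.75 → 91
  G: 96 + 0.25×(255−96) = 96 + 39.75 = 135.75 → 136
  B: 31 + 56 = 87 → 87
After the tint: rgb(91, 136, 87) = #5b8857.
A 23% shade moves each channel 23% toward 0:
  R: 91 + 0.23×(0−91) = 91 − 20.93 = 70.07 → 70
  G: 136 + 0.23×(0−136) = 136 − 31.28 = 104.72 → 105
  B: 87 − 20.01 = 66.99 → 67
rgb(70, 105, 67) = #466943.

#466943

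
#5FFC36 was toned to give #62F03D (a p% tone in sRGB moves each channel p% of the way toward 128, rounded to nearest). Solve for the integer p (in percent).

#5FFC36 is rgb(95, 252, 54); #62F03D is rgb(98, 240, 61).
On the G channel (widest range): 240 ≈ 252 + (p/100)(128 − 252), so p ≈ 100×(240 − 252)/(128 − 252) = -1200/-124 = 9.68.
p = 10 reproduces all three channels after rounding.

10%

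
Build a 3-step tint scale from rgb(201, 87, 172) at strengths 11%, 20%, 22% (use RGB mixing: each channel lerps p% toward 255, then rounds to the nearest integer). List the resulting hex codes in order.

#CF69B5, #D479BD, #D57CBE

11%: (201 + 5.94 = 206.94→207, 87 + 18.48 = 105.48→105, 172 + 9.13 = 181.13→181) → #CF69B5
20%: (201 + 10.8 = 211.8→212, 87 + 33.6 = 120.6→121, 172 + 16.6 = 188.6→189) → #D479BD
22%: (201 + 11.88 = 212.88→213, 87 + 36.96 = 123.96→124, 172 + 18.26 = 190.26→190) → #D57CBE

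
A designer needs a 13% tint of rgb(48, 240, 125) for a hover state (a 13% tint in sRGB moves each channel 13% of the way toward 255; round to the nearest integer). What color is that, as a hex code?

A 13% tint moves each channel 13% toward 255:
  R: 48 + 26.91 = 74.91 → 75
  G: 240 + 1.95 = 241.95 → 242
  B: 125 + 0.13×(255−125) = 125 + 16.9 = 141.9 → 142
rgb(75, 242, 142) = #4BF28E.

#4BF28E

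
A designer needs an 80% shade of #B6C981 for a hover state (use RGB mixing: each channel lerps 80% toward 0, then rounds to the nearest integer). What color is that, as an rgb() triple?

#B6C981 is rgb(182, 201, 129).
Per channel, c → c + 0.8(0 − c):
  R: 182 + 0.8×(0−182) = 182 − 145.6 = 36.4 → 36
  G: 201 − 160.8 = 40.2 → 40
  B: 129 + 0.8×(0−129) = 129 − 103.2 = 25.8 → 26

rgb(36, 40, 26)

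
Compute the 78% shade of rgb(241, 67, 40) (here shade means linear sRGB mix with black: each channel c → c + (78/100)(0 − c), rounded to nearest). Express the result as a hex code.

A 78% shade moves each channel 78% toward 0:
  R: 241 + 0.78×(0−241) = 241 − 187.98 = 53.02 → 53
  G: 67 − 52.26 = 14.74 → 15
  B: 40 + 0.78×(0−40) = 40 − 31.2 = 8.8 → 9
rgb(53, 15, 9) = #350F09.

#350F09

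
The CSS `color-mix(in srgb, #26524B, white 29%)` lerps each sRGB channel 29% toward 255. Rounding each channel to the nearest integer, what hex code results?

#65847F

#26524B is rgb(38, 82, 75).
A 29% tint moves each channel 29% toward 255:
  R: 38 + 62.93 = 100.93 → 101
  G: 82 + 50.17 = 132.17 → 132
  B: 75 + 0.29×(255−75) = 75 + 52.2 = 127.2 → 127
rgb(101, 132, 127) = #65847F.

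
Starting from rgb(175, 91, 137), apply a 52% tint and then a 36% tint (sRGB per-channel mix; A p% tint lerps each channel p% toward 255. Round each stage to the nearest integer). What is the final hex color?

Per channel, c → c + 0.52(255 − c):
  R: 175 + 41.6 = 216.6 → 217
  G: 91 + 0.52×(255−91) = 91 + 85.28 = 176.28 → 176
  B: 137 + 0.52×(255−137) = 137 + 61.36 = 198.36 → 198
After the tint: rgb(217, 176, 198) = #D9B0C6.
A 36% tint moves each channel 36% toward 255:
  R: 217 + 13.68 = 230.68 → 231
  G: 176 + 0.36×(255−176) = 176 + 28.44 = 204.44 → 204
  B: 198 + 20.52 = 218.52 → 219
rgb(231, 204, 219) = #E7CCDB.

#E7CCDB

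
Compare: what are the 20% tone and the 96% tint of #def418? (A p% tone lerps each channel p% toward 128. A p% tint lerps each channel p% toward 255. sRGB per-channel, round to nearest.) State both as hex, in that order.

#def418 is rgb(222, 244, 24).
20% tone:
  R: 222 + 0.2×(128−222) = 222 − 18.8 = 203.2 → 203
  G: 244 + 0.2×(128−244) = 244 − 23.2 = 220.8 → 221
  B: 24 + 0.2×(128−24) = 24 + 20.8 = 44.8 → 45
  → #cbdd2d
96% tint:
  R: 222 + 31.68 = 253.68 → 254
  G: 244 + 10.56 = 254.56 → 255
  B: 24 + 221.76 = 245.76 → 246
  → #fefff6

#cbdd2d, #fefff6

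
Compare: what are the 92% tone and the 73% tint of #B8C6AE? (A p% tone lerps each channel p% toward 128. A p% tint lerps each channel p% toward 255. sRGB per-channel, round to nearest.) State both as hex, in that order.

#848684, #ECF0E9

#B8C6AE is rgb(184, 198, 174).
92% tone:
  R: 184 + 0.92×(128−184) = 184 − 51.52 = 132.48 → 132
  G: 198 − 64.4 = 133.6 → 134
  B: 174 + 0.92×(128−174) = 174 − 42.32 = 131.68 → 132
  → #848684
73% tint:
  R: 184 + 51.83 = 235.83 → 236
  G: 198 + 0.73×(255−198) = 198 + 41.61 = 239.61 → 240
  B: 174 + 0.73×(255−174) = 174 + 59.13 = 233.13 → 233
  → #ECF0E9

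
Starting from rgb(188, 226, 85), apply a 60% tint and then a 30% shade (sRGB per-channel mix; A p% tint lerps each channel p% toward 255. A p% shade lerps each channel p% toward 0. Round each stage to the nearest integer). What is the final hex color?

#a0aa83

Per channel, c → c + 0.6(255 − c):
  R: 188 + 40.2 = 228.2 → 228
  G: 226 + 0.6×(255−226) = 226 + 17.4 = 243.4 → 243
  B: 85 + 0.6×(255−85) = 85 + 102 = 187 → 187
After the tint: rgb(228, 243, 187) = #e4f3bb.
Per channel, c → c + 0.3(0 − c):
  R: 228 − 68.4 = 159.6 → 160
  G: 243 + 0.3×(0−243) = 243 − 72.9 = 170.1 → 170
  B: 187 + 0.3×(0−187) = 187 − 56.1 = 130.9 → 131
rgb(160, 170, 131) = #a0aa83.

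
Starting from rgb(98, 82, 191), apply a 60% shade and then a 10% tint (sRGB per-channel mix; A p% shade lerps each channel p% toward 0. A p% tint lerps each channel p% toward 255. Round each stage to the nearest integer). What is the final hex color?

Per channel, c → c + 0.6(0 − c):
  R: 98 + 0.6×(0−98) = 98 − 58.8 = 39.2 → 39
  G: 82 + 0.6×(0−82) = 82 − 49.2 = 32.8 → 33
  B: 191 + 0.6×(0−191) = 191 − 114.6 = 76.4 → 76
After the shade: rgb(39, 33, 76) = #27214c.
A 10% tint moves each channel 10% toward 255:
  R: 39 + 0.1×(255−39) = 39 + 21.6 = 60.6 → 61
  G: 33 + 22.2 = 55.2 → 55
  B: 76 + 17.9 = 93.9 → 94
rgb(61, 55, 94) = #3d375e.

#3d375e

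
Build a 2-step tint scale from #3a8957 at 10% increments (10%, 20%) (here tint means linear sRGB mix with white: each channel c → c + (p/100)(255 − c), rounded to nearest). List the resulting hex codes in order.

#4e9568, #61a179

#3a8957 is rgb(58, 137, 87).
10%: (58 + 19.7 = 77.7→78, 137 + 11.8 = 148.8→149, 87 + 16.8 = 103.8→104) → #4e9568
20%: (58 + 39.4 = 97.4→97, 137 + 23.6 = 160.6→161, 87 + 33.6 = 120.6→121) → #61a179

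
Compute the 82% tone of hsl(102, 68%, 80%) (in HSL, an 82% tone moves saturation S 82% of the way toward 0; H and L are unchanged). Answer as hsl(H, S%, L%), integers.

hsl(102, 12%, 80%)

S moves 82% from 68 toward 0: 68 − 55.76 = 12.24 → 12.
H and L are unchanged.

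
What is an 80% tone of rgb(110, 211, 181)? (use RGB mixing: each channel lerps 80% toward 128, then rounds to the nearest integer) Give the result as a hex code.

#7c918b

An 80% tone moves each channel 80% toward 128:
  R: 110 + 0.8×(128−110) = 110 + 14.4 = 124.4 → 124
  G: 211 + 0.8×(128−211) = 211 − 66.4 = 144.6 → 145
  B: 181 − 42.4 = 138.6 → 139
rgb(124, 145, 139) = #7c918b.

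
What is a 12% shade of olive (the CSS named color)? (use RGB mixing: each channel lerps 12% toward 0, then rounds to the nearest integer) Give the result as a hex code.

#717100

CSS olive is rgb(128, 128, 0).
Per channel, c → c + 0.12(0 − c):
  R: 128 + 0.12×(0−128) = 128 − 15.36 = 112.64 → 113
  G: 128 + 0.12×(0−128) = 128 − 15.36 = 112.64 → 113
  B: 0 + 0.12×(0−0) = 0 + 0 = 0 → 0
rgb(113, 113, 0) = #717100.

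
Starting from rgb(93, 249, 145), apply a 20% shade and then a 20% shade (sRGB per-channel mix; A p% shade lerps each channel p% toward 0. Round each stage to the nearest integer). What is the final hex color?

Lerp each channel 20% toward 0:
  R: 93 + 0.2×(0−93) = 93 − 18.6 = 74.4 → 74
  G: 249 + 0.2×(0−249) = 249 − 49.8 = 199.2 → 199
  B: 145 − 29 = 116 → 116
After the shade: rgb(74, 199, 116) = #4AC774.
Per channel, c → c + 0.2(0 − c):
  R: 74 − 14.8 = 59.2 → 59
  G: 199 − 39.8 = 159.2 → 159
  B: 116 + 0.2×(0−116) = 116 − 23.2 = 92.8 → 93
rgb(59, 159, 93) = #3B9F5D.

#3B9F5D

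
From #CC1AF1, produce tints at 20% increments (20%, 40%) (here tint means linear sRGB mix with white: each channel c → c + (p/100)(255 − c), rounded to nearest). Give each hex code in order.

#D648F4, #E076F7

#CC1AF1 is rgb(204, 26, 241).
20%: (204 + 10.2 = 214.2→214, 26 + 45.8 = 71.8→72, 241 + 2.8 = 243.8→244) → #D648F4
40%: (204 + 20.4 = 224.4→224, 26 + 91.6 = 117.6→118, 241 + 5.6 = 246.6→247) → #E076F7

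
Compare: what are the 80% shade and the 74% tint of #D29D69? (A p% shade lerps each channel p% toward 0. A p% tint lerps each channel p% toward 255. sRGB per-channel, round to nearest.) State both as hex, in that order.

#2A1F15, #F3E6D8

#D29D69 is rgb(210, 157, 105).
80% shade:
  R: 210 + 0.8×(0−210) = 210 − 168 = 42 → 42
  G: 157 − 125.6 = 31.4 → 31
  B: 105 + 0.8×(0−105) = 105 − 84 = 21 → 21
  → #2A1F15
74% tint:
  R: 210 + 33.3 = 243.3 → 243
  G: 157 + 0.74×(255−157) = 157 + 72.52 = 229.52 → 230
  B: 105 + 111 = 216 → 216
  → #F3E6D8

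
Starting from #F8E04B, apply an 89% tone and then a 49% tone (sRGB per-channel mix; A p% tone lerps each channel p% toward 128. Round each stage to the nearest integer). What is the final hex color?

#87867D

#F8E04B is rgb(248, 224, 75).
Lerp each channel 89% toward 128:
  R: 248 + 0.89×(128−248) = 248 − 106.8 = 141.2 → 141
  G: 224 + 0.89×(128−224) = 224 − 85.44 = 138.56 → 139
  B: 75 + 0.89×(128−75) = 75 + 47.17 = 122.17 → 122
After the tone: rgb(141, 139, 122) = #8D8B7A.
Lerp each channel 49% toward 128:
  R: 141 + 0.49×(128−141) = 141 − 6.37 = 134.63 → 135
  G: 139 − 5.39 = 133.61 → 134
  B: 122 + 0.49×(128−122) = 122 + 2.94 = 124.94 → 125
rgb(135, 134, 125) = #87867D.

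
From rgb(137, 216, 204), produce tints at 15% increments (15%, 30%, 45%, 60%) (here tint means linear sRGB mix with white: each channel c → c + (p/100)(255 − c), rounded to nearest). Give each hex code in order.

#9BDED4, #ACE4DB, #BEEAE3, #D0EFEB

15%: (137 + 17.7 = 154.7→155, 216 + 5.85 = 221.85→222, 204 + 7.65 = 211.65→212) → #9BDED4
30%: (137 + 35.4 = 172.4→172, 216 + 11.7 = 227.7→228, 204 + 15.3 = 219.3→219) → #ACE4DB
45%: (137 + 53.1 = 190.1→190, 216 + 17.55 = 233.55→234, 204 + 22.95 = 226.95→227) → #BEEAE3
60%: (137 + 70.8 = 207.8→208, 216 + 23.4 = 239.4→239, 204 + 30.6 = 234.6→235) → #D0EFEB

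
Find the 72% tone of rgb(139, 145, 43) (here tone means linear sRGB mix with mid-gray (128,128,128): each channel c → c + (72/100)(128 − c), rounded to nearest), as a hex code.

A 72% tone moves each channel 72% toward 128:
  R: 139 − 7.92 = 131.08 → 131
  G: 145 − 12.24 = 132.76 → 133
  B: 43 + 0.72×(128−43) = 43 + 61.2 = 104.2 → 104
rgb(131, 133, 104) = #838568.

#838568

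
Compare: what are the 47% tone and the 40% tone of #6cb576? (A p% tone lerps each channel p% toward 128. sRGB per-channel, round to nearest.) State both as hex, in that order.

#6cb576 is rgb(108, 181, 118).
47% tone:
  R: 108 + 0.47×(128−108) = 108 + 9.4 = 117.4 → 117
  G: 181 + 0.47×(128−181) = 181 − 24.91 = 156.09 → 156
  B: 118 + 4.7 = 122.7 → 123
  → #759c7b
40% tone:
  R: 108 + 8 = 116 → 116
  G: 181 + 0.4×(128−181) = 181 − 21.2 = 159.8 → 160
  B: 118 + 0.4×(128−118) = 118 + 4 = 122 → 122
  → #74a07a

#759c7b, #74a07a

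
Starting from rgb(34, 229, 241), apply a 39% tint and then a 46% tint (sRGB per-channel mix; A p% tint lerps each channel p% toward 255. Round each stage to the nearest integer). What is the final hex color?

#B6F6FA

Lerp each channel 39% toward 255:
  R: 34 + 0.39×(255−34) = 34 + 86.19 = 120.19 → 120
  G: 229 + 10.14 = 239.14 → 239
  B: 241 + 5.46 = 246.46 → 246
After the tint: rgb(120, 239, 246) = #78EFF6.
Lerp each channel 46% toward 255:
  R: 120 + 0.46×(255−120) = 120 + 62.1 = 182.1 → 182
  G: 239 + 0.46×(255−239) = 239 + 7.36 = 246.36 → 246
  B: 246 + 0.46×(255−246) = 246 + 4.14 = 250.14 → 250
rgb(182, 246, 250) = #B6F6FA.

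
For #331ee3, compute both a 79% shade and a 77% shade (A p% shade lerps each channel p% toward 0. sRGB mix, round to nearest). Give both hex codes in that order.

#331ee3 is rgb(51, 30, 227).
79% shade:
  R: 51 − 40.29 = 10.71 → 11
  G: 30 − 23.7 = 6.3 → 6
  B: 227 + 0.79×(0−227) = 227 − 179.33 = 47.67 → 48
  → #0b0630
77% shade:
  R: 51 + 0.77×(0−51) = 51 − 39.27 = 11.73 → 12
  G: 30 + 0.77×(0−30) = 30 − 23.1 = 6.9 → 7
  B: 227 − 174.79 = 52.21 → 52
  → #0c0734

#0b0630, #0c0734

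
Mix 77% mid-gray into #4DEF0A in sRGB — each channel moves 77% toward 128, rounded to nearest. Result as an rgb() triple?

rgb(116, 154, 101)

#4DEF0A is rgb(77, 239, 10).
A 77% tone moves each channel 77% toward 128:
  R: 77 + 39.27 = 116.27 → 116
  G: 239 − 85.47 = 153.53 → 154
  B: 10 + 0.77×(128−10) = 10 + 90.86 = 100.86 → 101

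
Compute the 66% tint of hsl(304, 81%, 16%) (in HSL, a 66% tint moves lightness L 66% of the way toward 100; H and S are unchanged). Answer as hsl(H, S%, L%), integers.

hsl(304, 81%, 71%)

L moves 66% from 16 toward 100: 16 + 55.44 = 71.44 → 71.
H and S are unchanged.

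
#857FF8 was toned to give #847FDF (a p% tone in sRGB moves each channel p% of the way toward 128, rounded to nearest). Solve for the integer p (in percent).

#857FF8 is rgb(133, 127, 248); #847FDF is rgb(132, 127, 223).
On the B channel (widest range): 223 ≈ 248 + (p/100)(128 − 248), so p ≈ 100×(223 − 248)/(128 − 248) = -2500/-120 = 20.83.
p = 21 reproduces all three channels after rounding.

21%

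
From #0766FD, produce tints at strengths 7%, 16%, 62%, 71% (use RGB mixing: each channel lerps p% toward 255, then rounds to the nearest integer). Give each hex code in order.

#0766FD is rgb(7, 102, 253).
7%: (7 + 17.36 = 24.36→24, 102 + 10.71 = 112.71→113, 253→253) → #1871FD
16%: (7 + 39.68 = 46.68→47, 102 + 24.48 = 126.48→126, 253→253) → #2F7EFD
62%: (7 + 153.76 = 160.76→161, 102 + 94.86 = 196.86→197, 253 + 1.24 = 254.24→254) → #A1C5FE
71%: (7 + 176.08 = 183.08→183, 102 + 108.63 = 210.63→211, 253 + 1.42 = 254.42→254) → #B7D3FE

#1871FD, #2F7EFD, #A1C5FE, #B7D3FE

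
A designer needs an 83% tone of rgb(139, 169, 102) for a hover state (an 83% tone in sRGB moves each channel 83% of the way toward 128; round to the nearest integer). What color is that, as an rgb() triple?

An 83% tone moves each channel 83% toward 128:
  R: 139 − 9.13 = 129.87 → 130
  G: 169 − 34.03 = 134.97 → 135
  B: 102 + 0.83×(128−102) = 102 + 21.58 = 123.58 → 124

rgb(130, 135, 124)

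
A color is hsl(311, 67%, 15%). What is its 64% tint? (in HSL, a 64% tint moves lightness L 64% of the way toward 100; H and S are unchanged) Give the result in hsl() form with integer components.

hsl(311, 67%, 69%)

L moves 64% from 15 toward 100: 15 + 54.4 = 69.4 → 69.
H and S are unchanged.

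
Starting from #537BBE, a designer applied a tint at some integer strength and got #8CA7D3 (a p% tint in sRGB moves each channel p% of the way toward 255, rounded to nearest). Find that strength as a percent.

33%

#537BBE is rgb(83, 123, 190); #8CA7D3 is rgb(140, 167, 211).
On the R channel (widest range): 140 ≈ 83 + (p/100)(255 − 83), so p ≈ 100×(140 − 83)/(255 − 83) = 5700/172 = 33.14.
p = 33 reproduces all three channels after rounding.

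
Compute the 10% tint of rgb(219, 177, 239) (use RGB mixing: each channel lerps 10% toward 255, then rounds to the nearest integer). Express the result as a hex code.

A 10% tint moves each channel 10% toward 255:
  R: 219 + 3.6 = 222.6 → 223
  G: 177 + 7.8 = 184.8 → 185
  B: 239 + 0.1×(255−239) = 239 + 1.6 = 240.6 → 241
rgb(223, 185, 241) = #DFB9F1.

#DFB9F1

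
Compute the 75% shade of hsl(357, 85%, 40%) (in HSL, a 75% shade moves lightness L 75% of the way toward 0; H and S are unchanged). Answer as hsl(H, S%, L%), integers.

L moves 75% from 40 toward 0: 40 − 30 = 10 → 10.
H and S are unchanged.

hsl(357, 85%, 10%)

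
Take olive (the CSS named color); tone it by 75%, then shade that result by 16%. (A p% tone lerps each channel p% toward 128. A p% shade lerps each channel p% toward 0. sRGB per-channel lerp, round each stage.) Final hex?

CSS olive is rgb(128, 128, 0).
A 75% tone moves each channel 75% toward 128:
  R: 128 + 0 = 128 → 128
  G: 128 + 0.75×(128−128) = 128 + 0 = 128 → 128
  B: 0 + 0.75×(128−0) = 0 + 96 = 96 → 96
After the tone: rgb(128, 128, 96) = #808060.
A 16% shade moves each channel 16% toward 0:
  R: 128 − 20.48 = 107.52 → 108
  G: 128 + 0.16×(0−128) = 128 − 20.48 = 107.52 → 108
  B: 96 + 0.16×(0−96) = 96 − 15.36 = 80.64 → 81
rgb(108, 108, 81) = #6c6c51.

#6c6c51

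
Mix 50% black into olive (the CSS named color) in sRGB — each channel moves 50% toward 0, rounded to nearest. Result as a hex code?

CSS olive is rgb(128, 128, 0).
Lerp each channel 50% toward 0:
  R: 128 + 0.5×(0−128) = 128 − 64 = 64 → 64
  G: 128 − 64 = 64 → 64
  B: 0 + 0.5×(0−0) = 0 + 0 = 0 → 0
rgb(64, 64, 0) = #404000.

#404000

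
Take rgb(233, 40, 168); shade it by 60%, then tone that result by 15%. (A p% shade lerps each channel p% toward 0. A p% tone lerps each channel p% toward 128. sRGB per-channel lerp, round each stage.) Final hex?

A 60% shade moves each channel 60% toward 0:
  R: 233 − 139.8 = 93.2 → 93
  G: 40 + 0.6×(0−40) = 40 − 24 = 16 → 16
  B: 168 + 0.6×(0−168) = 168 − 100.8 = 67.2 → 67
After the shade: rgb(93, 16, 67) = #5d1043.
A 15% tone moves each channel 15% toward 128:
  R: 93 + 0.15×(128−93) = 93 + 5.25 = 98.25 → 98
  G: 16 + 0.15×(128−16) = 16 + 16.8 = 32.8 → 33
  B: 67 + 0.15×(128−67) = 67 + 9.15 = 76.15 → 76
rgb(98, 33, 76) = #62214c.

#62214c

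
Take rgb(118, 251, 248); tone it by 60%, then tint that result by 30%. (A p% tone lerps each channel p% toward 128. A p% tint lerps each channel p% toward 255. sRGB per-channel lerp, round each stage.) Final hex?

Lerp each channel 60% toward 128:
  R: 118 + 6 = 124 → 124
  G: 251 − 73.8 = 177.2 → 177
  B: 248 + 0.6×(128−248) = 248 − 72 = 176 → 176
After the tone: rgb(124, 177, 176) = #7CB1B0.
Lerp each channel 30% toward 255:
  R: 124 + 0.3×(255−124) = 124 + 39.3 = 163.3 → 163
  G: 177 + 0.3×(255−177) = 177 + 23.4 = 200.4 → 200
  B: 176 + 23.7 = 199.7 → 200
rgb(163, 200, 200) = #A3C8C8.

#A3C8C8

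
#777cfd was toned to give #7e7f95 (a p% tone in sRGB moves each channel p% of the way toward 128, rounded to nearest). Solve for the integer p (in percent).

#777cfd is rgb(119, 124, 253); #7e7f95 is rgb(126, 127, 149).
On the B channel (widest range): 149 ≈ 253 + (p/100)(128 − 253), so p ≈ 100×(149 − 253)/(128 − 253) = -10400/-125 = 83.20.
p = 83 reproduces all three channels after rounding.

83%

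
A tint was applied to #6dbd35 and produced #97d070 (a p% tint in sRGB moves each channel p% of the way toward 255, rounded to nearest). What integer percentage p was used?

29%

#6dbd35 is rgb(109, 189, 53); #97d070 is rgb(151, 208, 112).
On the B channel (widest range): 112 ≈ 53 + (p/100)(255 − 53), so p ≈ 100×(112 − 53)/(255 − 53) = 5900/202 = 29.21.
p = 29 reproduces all three channels after rounding.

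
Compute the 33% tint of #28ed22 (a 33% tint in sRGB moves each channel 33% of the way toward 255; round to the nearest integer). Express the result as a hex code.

#6ff36b

#28ed22 is rgb(40, 237, 34).
Per channel, c → c + 0.33(255 − c):
  R: 40 + 0.33×(255−40) = 40 + 70.95 = 110.95 → 111
  G: 237 + 0.33×(255−237) = 237 + 5.94 = 242.94 → 243
  B: 34 + 72.93 = 106.93 → 107
rgb(111, 243, 107) = #6ff36b.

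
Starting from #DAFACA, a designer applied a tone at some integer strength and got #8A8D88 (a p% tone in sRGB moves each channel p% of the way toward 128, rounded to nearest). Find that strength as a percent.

#DAFACA is rgb(218, 250, 202); #8A8D88 is rgb(138, 141, 136).
On the G channel (widest range): 141 ≈ 250 + (p/100)(128 − 250), so p ≈ 100×(141 − 250)/(128 − 250) = -10900/-122 = 89.34.
p = 89 reproduces all three channels after rounding.

89%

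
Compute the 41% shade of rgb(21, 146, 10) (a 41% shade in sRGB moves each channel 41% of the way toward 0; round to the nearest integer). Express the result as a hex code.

#0c5606

A 41% shade moves each channel 41% toward 0:
  R: 21 + 0.41×(0−21) = 21 − 8.61 = 12.39 → 12
  G: 146 + 0.41×(0−146) = 146 − 59.86 = 86.14 → 86
  B: 10 − 4.1 = 5.9 → 6
rgb(12, 86, 6) = #0c5606.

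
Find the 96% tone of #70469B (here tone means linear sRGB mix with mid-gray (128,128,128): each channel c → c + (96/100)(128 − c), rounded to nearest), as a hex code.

#7F7E81

#70469B is rgb(112, 70, 155).
A 96% tone moves each channel 96% toward 128:
  R: 112 + 15.36 = 127.36 → 127
  G: 70 + 0.96×(128−70) = 70 + 55.68 = 125.68 → 126
  B: 155 − 25.92 = 129.08 → 129
rgb(127, 126, 129) = #7F7E81.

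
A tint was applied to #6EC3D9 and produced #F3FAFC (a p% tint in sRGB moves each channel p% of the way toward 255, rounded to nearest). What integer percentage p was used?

92%

#6EC3D9 is rgb(110, 195, 217); #F3FAFC is rgb(243, 250, 252).
On the R channel (widest range): 243 ≈ 110 + (p/100)(255 − 110), so p ≈ 100×(243 − 110)/(255 − 110) = 13300/145 = 91.72.
p = 92 reproduces all three channels after rounding.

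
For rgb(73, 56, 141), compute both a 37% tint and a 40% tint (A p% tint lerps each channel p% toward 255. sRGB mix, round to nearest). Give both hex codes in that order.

#8c82b7, #9288bb

37% tint:
  R: 73 + 67.34 = 140.34 → 140
  G: 56 + 73.63 = 129.63 → 130
  B: 141 + 0.37×(255−141) = 141 + 42.18 = 183.18 → 183
  → #8c82b7
40% tint:
  R: 73 + 0.4×(255−73) = 73 + 72.8 = 145.8 → 146
  G: 56 + 0.4×(255−56) = 56 + 79.6 = 135.6 → 136
  B: 141 + 45.6 = 186.6 → 187
  → #9288bb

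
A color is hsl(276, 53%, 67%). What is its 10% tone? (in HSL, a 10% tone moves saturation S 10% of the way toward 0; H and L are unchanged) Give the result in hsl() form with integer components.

hsl(276, 48%, 67%)

S moves 10% from 53 toward 0: 53 − 5.3 = 47.7 → 48.
H and L are unchanged.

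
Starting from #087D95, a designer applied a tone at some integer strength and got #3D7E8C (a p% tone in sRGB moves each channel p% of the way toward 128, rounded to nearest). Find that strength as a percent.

#087D95 is rgb(8, 125, 149); #3D7E8C is rgb(61, 126, 140).
On the R channel (widest range): 61 ≈ 8 + (p/100)(128 − 8), so p ≈ 100×(61 − 8)/(128 − 8) = 5300/120 = 44.17.
p = 44 reproduces all three channels after rounding.

44%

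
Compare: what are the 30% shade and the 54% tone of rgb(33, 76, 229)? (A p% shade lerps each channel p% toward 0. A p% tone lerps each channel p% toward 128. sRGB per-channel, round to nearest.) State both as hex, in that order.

#1735a0, #5468ae

30% shade:
  R: 33 + 0.3×(0−33) = 33 − 9.9 = 23.1 → 23
  G: 76 − 22.8 = 53.2 → 53
  B: 229 − 68.7 = 160.3 → 160
  → #1735a0
54% tone:
  R: 33 + 0.54×(128−33) = 33 + 51.3 = 84.3 → 84
  G: 76 + 0.54×(128−76) = 76 + 28.08 = 104.08 → 104
  B: 229 − 54.54 = 174.46 → 174
  → #5468ae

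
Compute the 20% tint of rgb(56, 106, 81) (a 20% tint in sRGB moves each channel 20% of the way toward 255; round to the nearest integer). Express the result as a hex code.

#608874

Lerp each channel 20% toward 255:
  R: 56 + 0.2×(255−56) = 56 + 39.8 = 95.8 → 96
  G: 106 + 29.8 = 135.8 → 136
  B: 81 + 0.2×(255−81) = 81 + 34.8 = 115.8 → 116
rgb(96, 136, 116) = #608874.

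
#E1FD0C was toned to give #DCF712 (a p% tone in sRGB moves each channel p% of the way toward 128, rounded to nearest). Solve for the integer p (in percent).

#E1FD0C is rgb(225, 253, 12); #DCF712 is rgb(220, 247, 18).
On the G channel (widest range): 247 ≈ 253 + (p/100)(128 − 253), so p ≈ 100×(247 − 253)/(128 − 253) = -600/-125 = 4.80.
p = 5 reproduces all three channels after rounding.

5%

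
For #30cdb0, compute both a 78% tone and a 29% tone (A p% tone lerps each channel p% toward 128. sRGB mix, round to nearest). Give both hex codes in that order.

#6e918b, #47b7a2

#30cdb0 is rgb(48, 205, 176).
78% tone:
  R: 48 + 62.4 = 110.4 → 110
  G: 205 − 60.06 = 144.94 → 145
  B: 176 + 0.78×(128−176) = 176 − 37.44 = 138.56 → 139
  → #6e918b
29% tone:
  R: 48 + 0.29×(128−48) = 48 + 23.2 = 71.2 → 71
  G: 205 + 0.29×(128−205) = 205 − 22.33 = 182.67 → 183
  B: 176 + 0.29×(128−176) = 176 − 13.92 = 162.08 → 162
  → #47b7a2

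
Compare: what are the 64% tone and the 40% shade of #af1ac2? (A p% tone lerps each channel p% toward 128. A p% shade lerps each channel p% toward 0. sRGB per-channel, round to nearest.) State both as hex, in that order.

#af1ac2 is rgb(175, 26, 194).
64% tone:
  R: 175 − 30.08 = 144.92 → 145
  G: 26 + 65.28 = 91.28 → 91
  B: 194 + 0.64×(128−194) = 194 − 42.24 = 151.76 → 152
  → #915b98
40% shade:
  R: 175 + 0.4×(0−175) = 175 − 70 = 105 → 105
  G: 26 + 0.4×(0−26) = 26 − 10.4 = 15.6 → 16
  B: 194 + 0.4×(0−194) = 194 − 77.6 = 116.4 → 116
  → #691074

#915b98, #691074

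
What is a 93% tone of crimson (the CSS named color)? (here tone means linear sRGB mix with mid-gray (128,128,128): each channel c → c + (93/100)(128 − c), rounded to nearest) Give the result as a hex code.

#86787B

CSS crimson is rgb(220, 20, 60).
Per channel, c → c + 0.93(128 − c):
  R: 220 + 0.93×(128−220) = 220 − 85.56 = 134.44 → 134
  G: 20 + 100.44 = 120.44 → 120
  B: 60 + 63.24 = 123.24 → 123
rgb(134, 120, 123) = #86787B.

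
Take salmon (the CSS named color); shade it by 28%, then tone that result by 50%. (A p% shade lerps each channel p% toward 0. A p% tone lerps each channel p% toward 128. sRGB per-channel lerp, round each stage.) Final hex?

#9A6E69

CSS salmon is rgb(250, 128, 114).
Per channel, c → c + 0.28(0 − c):
  R: 250 + 0.28×(0−250) = 250 − 70 = 180 → 180
  G: 128 − 35.84 = 92.16 → 92
  B: 114 − 31.92 = 82.08 → 82
After the shade: rgb(180, 92, 82) = #B45C52.
Lerp each channel 50% toward 128:
  R: 180 + 0.5×(128−180) = 180 − 26 = 154 → 154
  G: 92 + 18 = 110 → 110
  B: 82 + 0.5×(128−82) = 82 + 23 = 105 → 105
rgb(154, 110, 105) = #9A6E69.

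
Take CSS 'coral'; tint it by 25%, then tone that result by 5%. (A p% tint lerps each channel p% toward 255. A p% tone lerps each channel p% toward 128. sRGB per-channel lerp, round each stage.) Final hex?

CSS coral is rgb(255, 127, 80).
A 25% tint moves each channel 25% toward 255:
  R: 255 + 0.25×(255−255) = 255 + 0 = 255 → 255
  G: 127 + 0.25×(255−127) = 127 + 32 = 159 → 159
  B: 80 + 43.75 = 123.75 → 124
After the tint: rgb(255, 159, 124) = #FF9F7C.
A 5% tone moves each channel 5% toward 128:
  R: 255 + 0.05×(128−255) = 255 − 6.35 = 248.65 → 249
  G: 159 − 1.55 = 157.45 → 157
  B: 124 + 0.05×(128−124) = 124 + 0.2 = 124.2 → 124
rgb(249, 157, 124) = #F99D7C.

#F99D7C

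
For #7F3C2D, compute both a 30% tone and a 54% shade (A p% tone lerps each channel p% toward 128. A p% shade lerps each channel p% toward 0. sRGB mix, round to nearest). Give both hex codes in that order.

#7F5046, #3A1C15

#7F3C2D is rgb(127, 60, 45).
30% tone:
  R: 127 + 0.3×(128−127) = 127 + 0.3 = 127.3 → 127
  G: 60 + 0.3×(128−60) = 60 + 20.4 = 80.4 → 80
  B: 45 + 24.9 = 69.9 → 70
  → #7F5046
54% shade:
  R: 127 + 0.54×(0−127) = 127 − 68.58 = 58.42 → 58
  G: 60 + 0.54×(0−60) = 60 − 32.4 = 27.6 → 28
  B: 45 + 0.54×(0−45) = 45 − 24.3 = 20.7 → 21
  → #3A1C15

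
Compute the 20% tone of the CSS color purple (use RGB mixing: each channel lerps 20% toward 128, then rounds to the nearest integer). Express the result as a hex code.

#801a80

CSS purple is rgb(128, 0, 128).
A 20% tone moves each channel 20% toward 128:
  R: 128 + 0.2×(128−128) = 128 + 0 = 128 → 128
  G: 0 + 0.2×(128−0) = 0 + 25.6 = 25.6 → 26
  B: 128 + 0.2×(128−128) = 128 + 0 = 128 → 128
rgb(128, 26, 128) = #801a80.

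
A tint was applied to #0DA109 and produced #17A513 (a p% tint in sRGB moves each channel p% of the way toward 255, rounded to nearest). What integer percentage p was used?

4%

#0DA109 is rgb(13, 161, 9); #17A513 is rgb(23, 165, 19).
On the B channel (widest range): 19 ≈ 9 + (p/100)(255 − 9), so p ≈ 100×(19 − 9)/(255 − 9) = 1000/246 = 4.07.
p = 4 reproduces all three channels after rounding.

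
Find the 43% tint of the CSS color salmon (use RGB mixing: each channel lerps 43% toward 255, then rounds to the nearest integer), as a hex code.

#fcb7af

CSS salmon is rgb(250, 128, 114).
A 43% tint moves each channel 43% toward 255:
  R: 250 + 2.15 = 252.15 → 252
  G: 128 + 54.61 = 182.61 → 183
  B: 114 + 0.43×(255−114) = 114 + 60.63 = 174.63 → 175
rgb(252, 183, 175) = #fcb7af.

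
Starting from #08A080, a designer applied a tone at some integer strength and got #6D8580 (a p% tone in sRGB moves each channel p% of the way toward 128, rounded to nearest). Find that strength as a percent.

84%

#08A080 is rgb(8, 160, 128); #6D8580 is rgb(109, 133, 128).
On the R channel (widest range): 109 ≈ 8 + (p/100)(128 − 8), so p ≈ 100×(109 − 8)/(128 − 8) = 10100/120 = 84.17.
p = 84 reproduces all three channels after rounding.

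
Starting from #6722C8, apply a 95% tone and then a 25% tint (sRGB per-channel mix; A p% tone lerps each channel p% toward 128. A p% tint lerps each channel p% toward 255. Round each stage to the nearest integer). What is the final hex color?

#9F9CA3

#6722C8 is rgb(103, 34, 200).
Lerp each channel 95% toward 128:
  R: 103 + 23.75 = 126.75 → 127
  G: 34 + 0.95×(128−34) = 34 + 89.3 = 123.3 → 123
  B: 200 − 68.4 = 131.6 → 132
After the tone: rgb(127, 123, 132) = #7F7B84.
Lerp each channel 25% toward 255:
  R: 127 + 0.25×(255−127) = 127 + 32 = 159 → 159
  G: 123 + 0.25×(255−123) = 123 + 33 = 156 → 156
  B: 132 + 30.75 = 162.75 → 163
rgb(159, 156, 163) = #9F9CA3.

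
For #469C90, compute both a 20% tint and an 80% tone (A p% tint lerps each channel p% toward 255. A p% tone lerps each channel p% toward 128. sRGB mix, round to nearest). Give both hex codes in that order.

#6BB0A6, #748683

#469C90 is rgb(70, 156, 144).
20% tint:
  R: 70 + 0.2×(255−70) = 70 + 37 = 107 → 107
  G: 156 + 0.2×(255−156) = 156 + 19.8 = 175.8 → 176
  B: 144 + 0.2×(255−144) = 144 + 22.2 = 166.2 → 166
  → #6BB0A6
80% tone:
  R: 70 + 0.8×(128−70) = 70 + 46.4 = 116.4 → 116
  G: 156 − 22.4 = 133.6 → 134
  B: 144 − 12.8 = 131.2 → 131
  → #748683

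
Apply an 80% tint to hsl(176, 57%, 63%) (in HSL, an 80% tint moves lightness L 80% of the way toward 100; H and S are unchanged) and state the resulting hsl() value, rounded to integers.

hsl(176, 57%, 93%)

L moves 80% from 63 toward 100: 63 + 29.6 = 92.6 → 93.
H and S are unchanged.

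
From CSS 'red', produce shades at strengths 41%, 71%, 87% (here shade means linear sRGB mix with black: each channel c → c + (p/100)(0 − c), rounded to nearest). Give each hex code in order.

#960000, #4A0000, #210000

CSS red is rgb(255, 0, 0).
41%: (255 − 104.55 = 150.45→150, 0→0, 0→0) → #960000
71%: (255 − 181.05 = 73.95→74, 0→0, 0→0) → #4A0000
87%: (255 − 221.85 = 33.15→33, 0→0, 0→0) → #210000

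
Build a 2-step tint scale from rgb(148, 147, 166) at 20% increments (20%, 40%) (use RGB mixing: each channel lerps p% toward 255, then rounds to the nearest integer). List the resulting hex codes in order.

#A9A9B8, #BFBECA

20%: (148 + 21.4 = 169.4→169, 147 + 21.6 = 168.6→169, 166 + 17.8 = 183.8→184) → #A9A9B8
40%: (148 + 42.8 = 190.8→191, 147 + 43.2 = 190.2→190, 166 + 35.6 = 201.6→202) → #BFBECA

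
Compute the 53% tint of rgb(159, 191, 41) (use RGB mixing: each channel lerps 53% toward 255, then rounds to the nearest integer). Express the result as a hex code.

A 53% tint moves each channel 53% toward 255:
  R: 159 + 0.53×(255−159) = 159 + 50.88 = 209.88 → 210
  G: 191 + 0.53×(255−191) = 191 + 33.92 = 224.92 → 225
  B: 41 + 0.53×(255−41) = 41 + 113.42 = 154.42 → 154
rgb(210, 225, 154) = #D2E19A.

#D2E19A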